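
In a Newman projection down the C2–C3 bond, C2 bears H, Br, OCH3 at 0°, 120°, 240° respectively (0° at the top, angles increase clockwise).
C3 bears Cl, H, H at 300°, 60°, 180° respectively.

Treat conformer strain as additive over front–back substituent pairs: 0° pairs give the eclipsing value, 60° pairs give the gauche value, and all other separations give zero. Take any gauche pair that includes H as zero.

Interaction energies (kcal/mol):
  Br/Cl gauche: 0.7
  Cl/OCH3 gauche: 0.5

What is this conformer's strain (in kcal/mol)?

0.5 kcal/mol

This conformer (staggered): OCH3–Cl gauche; 0.5 = 0.5 kcal/mol.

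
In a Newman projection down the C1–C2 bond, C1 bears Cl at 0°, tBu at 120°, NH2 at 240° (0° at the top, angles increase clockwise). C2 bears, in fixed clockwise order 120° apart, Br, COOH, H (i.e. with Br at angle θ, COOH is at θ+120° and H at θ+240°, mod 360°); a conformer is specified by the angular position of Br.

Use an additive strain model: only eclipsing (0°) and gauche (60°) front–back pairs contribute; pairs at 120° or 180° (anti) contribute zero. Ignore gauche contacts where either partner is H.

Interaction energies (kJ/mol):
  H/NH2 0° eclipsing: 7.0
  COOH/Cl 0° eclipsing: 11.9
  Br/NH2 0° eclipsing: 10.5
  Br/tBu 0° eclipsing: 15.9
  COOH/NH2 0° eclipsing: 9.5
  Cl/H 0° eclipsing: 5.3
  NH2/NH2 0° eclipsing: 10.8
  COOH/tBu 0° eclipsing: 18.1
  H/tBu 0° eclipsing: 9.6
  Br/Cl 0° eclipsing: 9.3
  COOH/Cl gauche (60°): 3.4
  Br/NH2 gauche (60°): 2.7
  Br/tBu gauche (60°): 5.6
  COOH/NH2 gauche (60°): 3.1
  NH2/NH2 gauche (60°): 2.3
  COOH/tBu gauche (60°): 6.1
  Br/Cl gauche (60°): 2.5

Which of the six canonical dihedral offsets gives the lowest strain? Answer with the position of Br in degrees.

300°

Br at 0° (eclipsed): Cl(0°)/Br(0°) eclipsed 9.3; tBu(120°)/COOH(120°) eclipsed 18.1; NH2(240°)/H(240°) eclipsed 7.0 → 34.4 kJ/mol.
Br at 60° (staggered): Cl(0°)/Br(60°) gauche 2.5; tBu(120°)/Br(60°) gauche 5.6; tBu(120°)/COOH(180°) gauche 6.1; NH2(240°)/COOH(180°) gauche 3.1 → 17.3 kJ/mol.
Br at 120° (eclipsed): Cl(0°)/H(0°) eclipsed 5.3; tBu(120°)/Br(120°) eclipsed 15.9; NH2(240°)/COOH(240°) eclipsed 9.5 → 30.7 kJ/mol.
Br at 180° (staggered): Cl(0°)/COOH(300°) gauche 3.4; tBu(120°)/Br(180°) gauche 5.6; NH2(240°)/Br(180°) gauche 2.7; NH2(240°)/COOH(300°) gauche 3.1 → 14.8 kJ/mol.
Br at 240° (eclipsed): Cl(0°)/COOH(0°) eclipsed 11.9; tBu(120°)/H(120°) eclipsed 9.6; NH2(240°)/Br(240°) eclipsed 10.5 → 32.0 kJ/mol.
Br at 300° (staggered): Cl(0°)/Br(300°) gauche 2.5; Cl(0°)/COOH(60°) gauche 3.4; tBu(120°)/COOH(60°) gauche 6.1; NH2(240°)/Br(300°) gauche 2.7 → 14.7 kJ/mol.
The minimum (14.7 kJ/mol) occurs with Br at 300°.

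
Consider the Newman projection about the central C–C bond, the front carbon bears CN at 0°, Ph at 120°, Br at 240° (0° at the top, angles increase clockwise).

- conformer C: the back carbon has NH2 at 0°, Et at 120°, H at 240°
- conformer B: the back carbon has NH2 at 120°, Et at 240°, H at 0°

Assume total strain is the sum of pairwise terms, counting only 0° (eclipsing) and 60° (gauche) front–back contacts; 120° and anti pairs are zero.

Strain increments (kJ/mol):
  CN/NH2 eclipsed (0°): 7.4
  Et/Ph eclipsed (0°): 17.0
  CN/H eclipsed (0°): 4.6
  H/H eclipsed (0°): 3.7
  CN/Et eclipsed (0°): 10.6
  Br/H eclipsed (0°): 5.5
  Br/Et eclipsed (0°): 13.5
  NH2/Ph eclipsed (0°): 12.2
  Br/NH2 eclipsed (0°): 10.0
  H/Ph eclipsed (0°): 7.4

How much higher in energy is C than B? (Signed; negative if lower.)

C (eclipsed): CN(0°)/NH2(0°) eclipsed 7.4; Ph(120°)/Et(120°) eclipsed 17.0; Br(240°)/H(240°) eclipsed 5.5 → 29.9 kJ/mol.
B (eclipsed): CN(0°)/H(0°) eclipsed 4.6; Ph(120°)/NH2(120°) eclipsed 12.2; Br(240°)/Et(240°) eclipsed 13.5 → 30.3 kJ/mol.
E(C) − E(B) = 29.9 − 30.3 = -0.4 kJ/mol.

-0.4 kJ/mol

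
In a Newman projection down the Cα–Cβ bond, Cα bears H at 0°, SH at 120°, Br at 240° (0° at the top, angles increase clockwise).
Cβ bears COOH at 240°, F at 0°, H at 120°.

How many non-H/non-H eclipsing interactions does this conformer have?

1

Non-H eclipsing pairs: Br(240°)/COOH(240°) — 1 interaction.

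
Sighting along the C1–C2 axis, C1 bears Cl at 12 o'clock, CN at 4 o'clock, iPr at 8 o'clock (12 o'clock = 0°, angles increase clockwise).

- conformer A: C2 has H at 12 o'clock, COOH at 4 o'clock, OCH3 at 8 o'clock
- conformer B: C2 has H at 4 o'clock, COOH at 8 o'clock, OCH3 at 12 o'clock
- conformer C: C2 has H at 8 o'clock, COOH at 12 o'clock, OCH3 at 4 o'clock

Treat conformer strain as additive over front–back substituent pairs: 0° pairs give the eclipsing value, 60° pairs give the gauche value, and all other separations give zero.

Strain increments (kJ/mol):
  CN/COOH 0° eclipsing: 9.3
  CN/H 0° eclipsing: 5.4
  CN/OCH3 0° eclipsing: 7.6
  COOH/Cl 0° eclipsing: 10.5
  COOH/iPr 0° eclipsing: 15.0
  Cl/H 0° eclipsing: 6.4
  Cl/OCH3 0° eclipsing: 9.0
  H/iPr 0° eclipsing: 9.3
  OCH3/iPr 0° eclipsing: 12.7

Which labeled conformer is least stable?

B

A is eclipsed. Cl at 0° is eclipsed with H at 0° (6.4); CN at 120° is eclipsed with COOH at 120° (9.3); iPr at 240° is eclipsed with OCH3 at 240° (12.7). Total 28.4 kJ/mol.
B is eclipsed. Cl at 0° is eclipsed with OCH3 at 0° (9.0); CN at 120° is eclipsed with H at 120° (5.4); iPr at 240° is eclipsed with COOH at 240° (15.0). Total 29.4 kJ/mol.
C is eclipsed. Cl at 0° is eclipsed with COOH at 0° (10.5); CN at 120° is eclipsed with OCH3 at 120° (7.6); iPr at 240° is eclipsed with H at 240° (9.3). Total 27.4 kJ/mol.
B has the highest total (29.4 kJ/mol).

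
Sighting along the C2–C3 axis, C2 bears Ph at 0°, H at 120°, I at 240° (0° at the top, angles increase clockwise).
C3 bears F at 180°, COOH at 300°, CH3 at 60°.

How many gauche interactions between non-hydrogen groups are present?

4

Non-H gauche pairs: Ph(0°)/COOH(300°); Ph(0°)/CH3(60°); I(240°)/F(180°); I(240°)/COOH(300°) — 4 interactions.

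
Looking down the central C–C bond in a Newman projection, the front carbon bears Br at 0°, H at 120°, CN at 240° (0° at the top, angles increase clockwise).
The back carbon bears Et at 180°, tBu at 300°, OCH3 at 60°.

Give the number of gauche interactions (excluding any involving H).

4

Non-H gauche pairs: Br(0°)/tBu(300°); Br(0°)/OCH3(60°); CN(240°)/Et(180°); CN(240°)/tBu(300°) — 4 interactions.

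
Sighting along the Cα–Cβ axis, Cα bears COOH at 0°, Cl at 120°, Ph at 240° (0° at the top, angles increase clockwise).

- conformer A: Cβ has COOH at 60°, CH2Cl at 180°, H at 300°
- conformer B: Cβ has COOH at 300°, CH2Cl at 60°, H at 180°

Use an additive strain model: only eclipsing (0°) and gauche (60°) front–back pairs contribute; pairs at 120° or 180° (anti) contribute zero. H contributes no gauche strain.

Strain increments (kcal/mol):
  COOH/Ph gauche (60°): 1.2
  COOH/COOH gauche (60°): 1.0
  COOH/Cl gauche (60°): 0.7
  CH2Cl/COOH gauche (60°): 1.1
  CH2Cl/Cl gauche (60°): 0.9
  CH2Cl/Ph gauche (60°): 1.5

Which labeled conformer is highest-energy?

A (staggered): COOH–COOH gauche, Cl–COOH gauche, Cl–CH2Cl gauche, Ph–CH2Cl gauche; 1.0 + 0.7 + 0.9 + 1.5 = 4.1 kcal/mol.
B (staggered): COOH–COOH gauche, COOH–CH2Cl gauche, Cl–CH2Cl gauche, Ph–COOH gauche; 1.0 + 1.1 + 0.9 + 1.2 = 4.2 kcal/mol.
B has the highest total (4.2 kcal/mol).

B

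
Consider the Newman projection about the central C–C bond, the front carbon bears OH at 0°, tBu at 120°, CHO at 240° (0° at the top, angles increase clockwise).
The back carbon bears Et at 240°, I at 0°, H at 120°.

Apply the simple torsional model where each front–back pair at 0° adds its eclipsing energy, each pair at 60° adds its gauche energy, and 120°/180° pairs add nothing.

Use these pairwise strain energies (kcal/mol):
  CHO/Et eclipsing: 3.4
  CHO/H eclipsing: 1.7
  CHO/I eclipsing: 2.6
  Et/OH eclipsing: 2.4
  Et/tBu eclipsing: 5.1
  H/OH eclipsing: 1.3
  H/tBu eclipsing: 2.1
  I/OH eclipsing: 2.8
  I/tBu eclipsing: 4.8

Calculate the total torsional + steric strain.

8.3 kcal/mol

This conformer (eclipsed): OH(0°)/I(0°) eclipsed 2.8; tBu(120°)/H(120°) eclipsed 2.1; CHO(240°)/Et(240°) eclipsed 3.4 → 8.3 kcal/mol.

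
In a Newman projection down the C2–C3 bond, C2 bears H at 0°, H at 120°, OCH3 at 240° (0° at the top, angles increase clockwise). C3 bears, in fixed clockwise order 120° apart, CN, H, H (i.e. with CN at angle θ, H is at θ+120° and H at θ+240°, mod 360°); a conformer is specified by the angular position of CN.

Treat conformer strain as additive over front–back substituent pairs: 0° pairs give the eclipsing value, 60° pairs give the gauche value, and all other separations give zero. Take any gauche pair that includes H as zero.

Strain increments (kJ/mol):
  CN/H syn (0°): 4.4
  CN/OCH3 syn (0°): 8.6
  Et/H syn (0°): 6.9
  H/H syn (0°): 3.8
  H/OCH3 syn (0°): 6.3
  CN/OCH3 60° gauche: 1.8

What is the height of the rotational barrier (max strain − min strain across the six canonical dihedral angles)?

16.2 kJ/mol

CN at 0° (eclipsed): H–CN eclipsed, H–H eclipsed, OCH3–H eclipsed; 4.4 + 3.8 + 6.3 = 14.5 kJ/mol.
CN at 60° (staggered): no non-H gauche contacts → 0.0 kJ/mol.
CN at 120° (eclipsed): H–H eclipsed, H–CN eclipsed, OCH3–H eclipsed; 3.8 + 4.4 + 6.3 = 14.5 kJ/mol.
CN at 180° (staggered): OCH3–CN gauche; 1.8 = 1.8 kJ/mol.
CN at 240° (eclipsed): H–H eclipsed, H–H eclipsed, OCH3–CN eclipsed; 3.8 + 3.8 + 8.6 = 16.2 kJ/mol.
CN at 300° (staggered): OCH3–CN gauche; 1.8 = 1.8 kJ/mol.
Max at 240° (16.2 kJ/mol), min at 60° (0.0 kJ/mol); barrier = 16.2 kJ/mol.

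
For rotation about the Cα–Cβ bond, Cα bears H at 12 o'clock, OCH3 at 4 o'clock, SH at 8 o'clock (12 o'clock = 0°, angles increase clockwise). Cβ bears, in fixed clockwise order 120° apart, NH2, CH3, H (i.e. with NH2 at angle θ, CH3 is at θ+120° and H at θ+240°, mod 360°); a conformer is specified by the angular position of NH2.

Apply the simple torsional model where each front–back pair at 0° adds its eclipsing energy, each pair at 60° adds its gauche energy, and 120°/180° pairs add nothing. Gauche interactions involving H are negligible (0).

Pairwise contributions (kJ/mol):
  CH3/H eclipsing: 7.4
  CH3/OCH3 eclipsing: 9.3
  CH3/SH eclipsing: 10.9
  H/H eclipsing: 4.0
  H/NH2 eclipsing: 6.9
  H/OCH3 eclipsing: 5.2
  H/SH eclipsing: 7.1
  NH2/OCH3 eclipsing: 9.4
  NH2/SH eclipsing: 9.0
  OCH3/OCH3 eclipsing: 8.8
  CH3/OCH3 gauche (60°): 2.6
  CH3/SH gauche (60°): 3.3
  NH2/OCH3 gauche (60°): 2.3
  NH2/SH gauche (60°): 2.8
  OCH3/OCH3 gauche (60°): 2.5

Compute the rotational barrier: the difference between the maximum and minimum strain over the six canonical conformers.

18.9 kJ/mol

NH2 at 0° (eclipsed): H–NH2 eclipsed, OCH3–CH3 eclipsed, SH–H eclipsed; 6.9 + 9.3 + 7.1 = 23.3 kJ/mol.
NH2 at 60° (staggered): OCH3–NH2 gauche, OCH3–CH3 gauche, SH–CH3 gauche; 2.3 + 2.6 + 3.3 = 8.2 kJ/mol.
NH2 at 120° (eclipsed): H–H eclipsed, OCH3–NH2 eclipsed, SH–CH3 eclipsed; 4.0 + 9.4 + 10.9 = 24.3 kJ/mol.
NH2 at 180° (staggered): OCH3–NH2 gauche, SH–NH2 gauche, SH–CH3 gauche; 2.3 + 2.8 + 3.3 = 8.4 kJ/mol.
NH2 at 240° (eclipsed): H–CH3 eclipsed, OCH3–H eclipsed, SH–NH2 eclipsed; 7.4 + 5.2 + 9.0 = 21.6 kJ/mol.
NH2 at 300° (staggered): OCH3–CH3 gauche, SH–NH2 gauche; 2.6 + 2.8 = 5.4 kJ/mol.
Max at 120° (24.3 kJ/mol), min at 300° (5.4 kJ/mol); barrier = 18.9 kJ/mol.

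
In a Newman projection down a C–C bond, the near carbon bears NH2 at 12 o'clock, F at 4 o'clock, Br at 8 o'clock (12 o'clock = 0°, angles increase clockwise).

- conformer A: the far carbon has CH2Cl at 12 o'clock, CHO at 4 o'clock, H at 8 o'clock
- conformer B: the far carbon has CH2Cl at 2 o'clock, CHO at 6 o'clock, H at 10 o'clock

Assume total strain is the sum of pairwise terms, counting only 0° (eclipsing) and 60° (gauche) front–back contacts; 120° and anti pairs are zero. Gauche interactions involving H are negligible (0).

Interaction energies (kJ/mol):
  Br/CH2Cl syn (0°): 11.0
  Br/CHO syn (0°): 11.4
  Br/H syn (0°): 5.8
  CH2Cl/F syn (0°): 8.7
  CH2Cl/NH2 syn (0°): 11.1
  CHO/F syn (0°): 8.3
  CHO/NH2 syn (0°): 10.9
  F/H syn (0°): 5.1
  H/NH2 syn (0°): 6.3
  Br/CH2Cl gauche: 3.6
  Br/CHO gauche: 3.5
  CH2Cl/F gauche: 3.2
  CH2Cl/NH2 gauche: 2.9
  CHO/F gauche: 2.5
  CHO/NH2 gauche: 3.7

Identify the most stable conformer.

A is eclipsed. NH2 at 0° is eclipsed with CH2Cl at 0° (11.1); F at 120° is eclipsed with CHO at 120° (8.3); Br at 240° is eclipsed with H at 240° (5.8). Total 25.2 kJ/mol.
B is staggered. NH2 at 0° is gauche with CH2Cl at 60° (2.9); F at 120° is gauche with CH2Cl at 60° (3.2); F at 120° is gauche with CHO at 180° (2.5); Br at 240° is gauche with CHO at 180° (3.5). Total 12.1 kJ/mol.
B has the lowest total (12.1 kJ/mol).

B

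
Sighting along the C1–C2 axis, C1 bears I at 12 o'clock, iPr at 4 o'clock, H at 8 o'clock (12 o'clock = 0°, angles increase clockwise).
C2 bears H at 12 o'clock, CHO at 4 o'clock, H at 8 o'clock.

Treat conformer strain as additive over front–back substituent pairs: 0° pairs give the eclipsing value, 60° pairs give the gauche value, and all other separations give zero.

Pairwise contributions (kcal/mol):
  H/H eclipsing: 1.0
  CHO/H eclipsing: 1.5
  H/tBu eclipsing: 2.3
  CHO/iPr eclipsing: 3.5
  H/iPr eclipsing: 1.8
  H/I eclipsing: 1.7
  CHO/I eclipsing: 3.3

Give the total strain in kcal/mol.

6.2 kcal/mol

This conformer (eclipsed): I–H eclipsed, iPr–CHO eclipsed, H–H eclipsed; 1.7 + 3.5 + 1.0 = 6.2 kcal/mol.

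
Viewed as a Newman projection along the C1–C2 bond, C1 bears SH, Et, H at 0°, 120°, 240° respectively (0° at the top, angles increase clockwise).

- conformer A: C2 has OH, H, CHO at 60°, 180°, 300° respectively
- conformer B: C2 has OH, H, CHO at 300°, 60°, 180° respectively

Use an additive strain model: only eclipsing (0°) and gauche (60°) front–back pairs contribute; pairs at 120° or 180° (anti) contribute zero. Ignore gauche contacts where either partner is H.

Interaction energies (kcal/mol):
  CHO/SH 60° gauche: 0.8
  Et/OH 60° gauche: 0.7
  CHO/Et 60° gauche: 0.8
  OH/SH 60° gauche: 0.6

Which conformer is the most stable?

A (staggered): SH(0°)/OH(60°) gauche 0.6; SH(0°)/CHO(300°) gauche 0.8; Et(120°)/OH(60°) gauche 0.7 → 2.1 kcal/mol.
B (staggered): SH(0°)/OH(300°) gauche 0.6; Et(120°)/CHO(180°) gauche 0.8 → 1.4 kcal/mol.
B has the lowest total (1.4 kcal/mol).

B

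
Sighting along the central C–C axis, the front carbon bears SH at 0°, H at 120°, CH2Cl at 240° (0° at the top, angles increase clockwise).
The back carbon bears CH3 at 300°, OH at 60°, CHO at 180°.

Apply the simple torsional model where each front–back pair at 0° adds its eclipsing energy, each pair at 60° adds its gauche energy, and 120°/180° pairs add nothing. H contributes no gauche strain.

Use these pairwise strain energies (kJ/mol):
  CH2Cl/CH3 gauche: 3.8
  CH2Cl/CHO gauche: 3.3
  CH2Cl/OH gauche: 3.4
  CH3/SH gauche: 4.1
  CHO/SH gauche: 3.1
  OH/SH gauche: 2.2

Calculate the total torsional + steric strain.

13.4 kJ/mol

This conformer (staggered): SH–CH3 gauche, SH–OH gauche, CH2Cl–CH3 gauche, CH2Cl–CHO gauche; 4.1 + 2.2 + 3.8 + 3.3 = 13.4 kJ/mol.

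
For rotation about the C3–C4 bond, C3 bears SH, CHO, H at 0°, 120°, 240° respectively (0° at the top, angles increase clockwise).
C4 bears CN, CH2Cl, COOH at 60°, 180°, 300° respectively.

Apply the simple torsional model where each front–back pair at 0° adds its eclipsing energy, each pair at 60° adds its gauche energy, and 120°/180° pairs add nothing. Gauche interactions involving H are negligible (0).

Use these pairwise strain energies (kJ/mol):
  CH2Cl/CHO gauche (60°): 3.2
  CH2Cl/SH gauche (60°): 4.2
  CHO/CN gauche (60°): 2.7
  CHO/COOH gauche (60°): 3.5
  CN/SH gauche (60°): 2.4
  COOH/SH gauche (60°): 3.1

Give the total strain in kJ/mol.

This conformer is staggered. SH at 0° is gauche with CN at 60° (2.4); SH at 0° is gauche with COOH at 300° (3.1); CHO at 120° is gauche with CN at 60° (2.7); CHO at 120° is gauche with CH2Cl at 180° (3.2). Total 11.4 kJ/mol.

11.4 kJ/mol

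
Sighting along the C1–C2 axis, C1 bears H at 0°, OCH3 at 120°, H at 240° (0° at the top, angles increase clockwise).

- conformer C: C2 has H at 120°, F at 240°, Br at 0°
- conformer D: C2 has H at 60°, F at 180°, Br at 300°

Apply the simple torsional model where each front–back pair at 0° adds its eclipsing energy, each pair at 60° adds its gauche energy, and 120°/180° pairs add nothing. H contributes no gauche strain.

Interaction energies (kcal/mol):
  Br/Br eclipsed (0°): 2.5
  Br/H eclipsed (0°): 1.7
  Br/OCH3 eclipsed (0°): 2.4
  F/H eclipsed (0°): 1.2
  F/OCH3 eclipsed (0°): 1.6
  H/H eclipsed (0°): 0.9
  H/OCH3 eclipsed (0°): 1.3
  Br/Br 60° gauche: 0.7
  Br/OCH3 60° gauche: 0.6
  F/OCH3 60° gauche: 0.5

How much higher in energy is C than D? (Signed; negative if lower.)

C (eclipsed): H–Br eclipsed, OCH3–H eclipsed, H–F eclipsed; 1.7 + 1.3 + 1.2 = 4.2 kcal/mol.
D (staggered): OCH3–F gauche; 0.5 = 0.5 kcal/mol.
E(C) − E(D) = 4.2 − 0.5 = +3.7 kcal/mol.

+3.7 kcal/mol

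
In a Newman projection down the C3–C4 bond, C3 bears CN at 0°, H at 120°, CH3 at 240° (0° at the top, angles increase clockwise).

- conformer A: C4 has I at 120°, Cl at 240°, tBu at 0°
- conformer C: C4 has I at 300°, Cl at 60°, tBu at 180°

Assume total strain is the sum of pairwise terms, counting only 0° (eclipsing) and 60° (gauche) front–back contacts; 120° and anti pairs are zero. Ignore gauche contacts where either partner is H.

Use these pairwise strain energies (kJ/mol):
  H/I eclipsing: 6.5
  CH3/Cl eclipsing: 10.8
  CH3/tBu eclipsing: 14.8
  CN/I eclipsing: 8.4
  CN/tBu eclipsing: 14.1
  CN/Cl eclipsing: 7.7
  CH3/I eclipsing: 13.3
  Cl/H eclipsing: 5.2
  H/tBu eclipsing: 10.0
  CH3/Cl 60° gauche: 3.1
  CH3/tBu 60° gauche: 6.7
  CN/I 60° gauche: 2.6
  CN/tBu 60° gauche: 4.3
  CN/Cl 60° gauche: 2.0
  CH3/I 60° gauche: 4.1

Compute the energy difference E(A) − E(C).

+16.0 kJ/mol

A (eclipsed): CN(0°)/tBu(0°) eclipsed 14.1; H(120°)/I(120°) eclipsed 6.5; CH3(240°)/Cl(240°) eclipsed 10.8 → 31.4 kJ/mol.
C (staggered): CN(0°)/I(300°) gauche 2.6; CN(0°)/Cl(60°) gauche 2.0; CH3(240°)/I(300°) gauche 4.1; CH3(240°)/tBu(180°) gauche 6.7 → 15.4 kJ/mol.
E(A) − E(C) = 31.4 − 15.4 = +16.0 kJ/mol.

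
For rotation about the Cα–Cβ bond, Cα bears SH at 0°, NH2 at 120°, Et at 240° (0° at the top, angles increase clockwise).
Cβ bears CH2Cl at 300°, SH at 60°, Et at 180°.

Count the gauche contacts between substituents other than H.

Non-H gauche pairs: SH(0°)/CH2Cl(300°); SH(0°)/SH(60°); NH2(120°)/SH(60°); NH2(120°)/Et(180°); Et(240°)/CH2Cl(300°); Et(240°)/Et(180°) — 6 interactions.

6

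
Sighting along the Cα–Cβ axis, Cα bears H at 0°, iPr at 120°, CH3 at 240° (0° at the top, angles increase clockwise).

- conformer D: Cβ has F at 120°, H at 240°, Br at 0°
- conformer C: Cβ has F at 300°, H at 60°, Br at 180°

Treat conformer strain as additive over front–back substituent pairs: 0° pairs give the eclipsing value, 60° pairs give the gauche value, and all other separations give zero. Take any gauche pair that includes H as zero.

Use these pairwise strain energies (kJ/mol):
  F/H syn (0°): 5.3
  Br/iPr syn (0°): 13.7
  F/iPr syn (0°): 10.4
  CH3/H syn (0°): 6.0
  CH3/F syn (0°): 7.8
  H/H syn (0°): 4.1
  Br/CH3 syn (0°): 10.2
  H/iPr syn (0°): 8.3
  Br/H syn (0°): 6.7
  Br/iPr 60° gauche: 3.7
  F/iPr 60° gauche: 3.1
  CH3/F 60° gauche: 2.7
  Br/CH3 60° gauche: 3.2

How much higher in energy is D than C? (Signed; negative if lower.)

D (eclipsed): H–Br eclipsed, iPr–F eclipsed, CH3–H eclipsed; 6.7 + 10.4 + 6.0 = 23.1 kJ/mol.
C (staggered): iPr–Br gauche, CH3–F gauche, CH3–Br gauche; 3.7 + 2.7 + 3.2 = 9.6 kJ/mol.
E(D) − E(C) = 23.1 − 9.6 = +13.5 kJ/mol.

+13.5 kJ/mol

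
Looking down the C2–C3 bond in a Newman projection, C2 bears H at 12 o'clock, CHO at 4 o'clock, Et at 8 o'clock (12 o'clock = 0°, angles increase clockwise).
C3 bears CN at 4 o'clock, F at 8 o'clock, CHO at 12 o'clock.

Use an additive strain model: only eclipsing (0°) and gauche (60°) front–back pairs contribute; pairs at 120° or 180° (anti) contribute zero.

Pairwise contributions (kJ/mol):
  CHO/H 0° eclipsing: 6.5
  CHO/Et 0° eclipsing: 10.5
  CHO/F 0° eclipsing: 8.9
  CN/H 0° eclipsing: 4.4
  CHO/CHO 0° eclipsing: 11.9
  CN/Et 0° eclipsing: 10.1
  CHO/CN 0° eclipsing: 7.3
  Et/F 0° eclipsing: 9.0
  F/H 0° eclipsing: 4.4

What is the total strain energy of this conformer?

22.8 kJ/mol

This conformer (eclipsed): H–CHO eclipsed, CHO–CN eclipsed, Et–F eclipsed; 6.5 + 7.3 + 9.0 = 22.8 kJ/mol.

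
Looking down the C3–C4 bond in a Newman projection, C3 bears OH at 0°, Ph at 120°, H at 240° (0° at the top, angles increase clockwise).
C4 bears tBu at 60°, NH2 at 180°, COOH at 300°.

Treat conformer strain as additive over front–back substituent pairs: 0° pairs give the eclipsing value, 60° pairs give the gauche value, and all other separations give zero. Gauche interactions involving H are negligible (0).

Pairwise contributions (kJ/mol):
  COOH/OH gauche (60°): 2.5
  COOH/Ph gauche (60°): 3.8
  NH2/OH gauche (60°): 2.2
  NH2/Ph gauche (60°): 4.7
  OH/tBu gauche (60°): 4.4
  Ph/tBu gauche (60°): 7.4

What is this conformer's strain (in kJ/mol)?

This conformer (staggered): OH–tBu gauche, OH–COOH gauche, Ph–tBu gauche, Ph–NH2 gauche; 4.4 + 2.5 + 7.4 + 4.7 = 19.0 kJ/mol.

19.0 kJ/mol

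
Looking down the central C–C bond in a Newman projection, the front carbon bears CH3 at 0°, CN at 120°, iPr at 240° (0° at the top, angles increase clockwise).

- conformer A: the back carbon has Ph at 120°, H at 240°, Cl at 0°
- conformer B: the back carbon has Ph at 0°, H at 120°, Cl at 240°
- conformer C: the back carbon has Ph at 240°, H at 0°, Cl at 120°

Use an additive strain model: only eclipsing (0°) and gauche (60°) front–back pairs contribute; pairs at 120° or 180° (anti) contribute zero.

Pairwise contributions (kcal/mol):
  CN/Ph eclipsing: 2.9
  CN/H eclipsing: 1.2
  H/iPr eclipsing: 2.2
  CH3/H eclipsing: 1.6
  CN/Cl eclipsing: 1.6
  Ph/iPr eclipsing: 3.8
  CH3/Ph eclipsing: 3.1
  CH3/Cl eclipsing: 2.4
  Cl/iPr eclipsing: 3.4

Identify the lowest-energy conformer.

C

A (eclipsed): CH3(0°)/Cl(0°) eclipsed 2.4; CN(120°)/Ph(120°) eclipsed 2.9; iPr(240°)/H(240°) eclipsed 2.2 → 7.5 kcal/mol.
B (eclipsed): CH3(0°)/Ph(0°) eclipsed 3.1; CN(120°)/H(120°) eclipsed 1.2; iPr(240°)/Cl(240°) eclipsed 3.4 → 7.7 kcal/mol.
C (eclipsed): CH3(0°)/H(0°) eclipsed 1.6; CN(120°)/Cl(120°) eclipsed 1.6; iPr(240°)/Ph(240°) eclipsed 3.8 → 7.0 kcal/mol.
C has the lowest total (7.0 kcal/mol).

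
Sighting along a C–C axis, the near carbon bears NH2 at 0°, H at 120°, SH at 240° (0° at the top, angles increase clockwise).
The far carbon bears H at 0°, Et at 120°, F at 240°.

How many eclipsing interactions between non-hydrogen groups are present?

Non-H eclipsing pairs: SH(240°)/F(240°) — 1 interaction.

1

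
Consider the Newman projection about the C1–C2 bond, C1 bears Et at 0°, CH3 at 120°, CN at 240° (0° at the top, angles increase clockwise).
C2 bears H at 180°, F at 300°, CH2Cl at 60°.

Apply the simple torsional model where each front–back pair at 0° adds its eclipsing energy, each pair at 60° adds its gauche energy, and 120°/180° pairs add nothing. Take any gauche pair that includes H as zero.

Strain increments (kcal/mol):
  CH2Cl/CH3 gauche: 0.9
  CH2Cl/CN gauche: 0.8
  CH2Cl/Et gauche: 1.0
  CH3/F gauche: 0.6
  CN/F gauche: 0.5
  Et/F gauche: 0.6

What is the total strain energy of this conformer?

3.0 kcal/mol

This conformer (staggered): Et–F gauche, Et–CH2Cl gauche, CH3–CH2Cl gauche, CN–F gauche; 0.6 + 1.0 + 0.9 + 0.5 = 3.0 kcal/mol.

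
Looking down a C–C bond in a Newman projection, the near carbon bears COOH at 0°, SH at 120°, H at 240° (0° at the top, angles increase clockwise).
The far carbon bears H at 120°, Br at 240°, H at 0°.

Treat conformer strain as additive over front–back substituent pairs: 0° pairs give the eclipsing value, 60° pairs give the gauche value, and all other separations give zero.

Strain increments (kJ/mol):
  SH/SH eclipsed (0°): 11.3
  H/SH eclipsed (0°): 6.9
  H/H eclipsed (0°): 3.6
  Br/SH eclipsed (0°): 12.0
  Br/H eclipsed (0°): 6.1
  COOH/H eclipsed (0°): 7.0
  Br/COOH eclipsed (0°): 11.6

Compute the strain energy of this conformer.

This conformer (eclipsed): COOH(0°)/H(0°) eclipsed 7.0; SH(120°)/H(120°) eclipsed 6.9; H(240°)/Br(240°) eclipsed 6.1 → 20.0 kJ/mol.

20.0 kJ/mol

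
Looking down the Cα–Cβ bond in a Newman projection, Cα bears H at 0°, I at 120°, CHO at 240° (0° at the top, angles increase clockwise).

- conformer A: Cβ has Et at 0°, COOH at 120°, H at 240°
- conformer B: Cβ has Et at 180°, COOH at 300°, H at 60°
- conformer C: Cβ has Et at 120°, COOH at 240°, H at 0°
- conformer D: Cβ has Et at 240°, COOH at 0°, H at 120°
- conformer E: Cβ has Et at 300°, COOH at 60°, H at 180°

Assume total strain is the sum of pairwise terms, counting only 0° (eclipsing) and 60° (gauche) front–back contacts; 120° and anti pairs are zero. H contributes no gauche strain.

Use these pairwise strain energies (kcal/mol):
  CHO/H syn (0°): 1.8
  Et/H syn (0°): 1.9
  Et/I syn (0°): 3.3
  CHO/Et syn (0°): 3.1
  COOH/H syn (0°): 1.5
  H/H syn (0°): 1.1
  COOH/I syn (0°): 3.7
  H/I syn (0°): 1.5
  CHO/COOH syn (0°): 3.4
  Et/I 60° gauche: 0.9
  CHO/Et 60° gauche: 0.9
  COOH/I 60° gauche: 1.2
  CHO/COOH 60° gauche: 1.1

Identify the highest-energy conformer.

C

A (eclipsed): H(0°)/Et(0°) eclipsed 1.9; I(120°)/COOH(120°) eclipsed 3.7; CHO(240°)/H(240°) eclipsed 1.8 → 7.4 kcal/mol.
B (staggered): I(120°)/Et(180°) gauche 0.9; CHO(240°)/Et(180°) gauche 0.9; CHO(240°)/COOH(300°) gauche 1.1 → 2.9 kcal/mol.
C (eclipsed): H(0°)/H(0°) eclipsed 1.1; I(120°)/Et(120°) eclipsed 3.3; CHO(240°)/COOH(240°) eclipsed 3.4 → 7.8 kcal/mol.
D (eclipsed): H(0°)/COOH(0°) eclipsed 1.5; I(120°)/H(120°) eclipsed 1.5; CHO(240°)/Et(240°) eclipsed 3.1 → 6.1 kcal/mol.
E (staggered): I(120°)/COOH(60°) gauche 1.2; CHO(240°)/Et(300°) gauche 0.9 → 2.1 kcal/mol.
C has the highest total (7.8 kcal/mol).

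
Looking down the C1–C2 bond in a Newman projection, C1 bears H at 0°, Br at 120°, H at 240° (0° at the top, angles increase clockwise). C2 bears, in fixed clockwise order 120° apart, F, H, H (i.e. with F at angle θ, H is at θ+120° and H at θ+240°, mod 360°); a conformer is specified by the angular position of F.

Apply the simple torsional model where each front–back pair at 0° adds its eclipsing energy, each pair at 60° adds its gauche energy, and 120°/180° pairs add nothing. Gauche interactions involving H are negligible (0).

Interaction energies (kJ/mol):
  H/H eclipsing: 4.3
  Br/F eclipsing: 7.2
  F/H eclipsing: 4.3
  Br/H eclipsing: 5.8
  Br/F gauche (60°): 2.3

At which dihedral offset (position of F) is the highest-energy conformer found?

120°

F at 0° (eclipsed): H(0°)/F(0°) eclipsed 4.3; Br(120°)/H(120°) eclipsed 5.8; H(240°)/H(240°) eclipsed 4.3 → 14.4 kJ/mol.
F at 60° (staggered): Br(120°)/F(60°) gauche 2.3 → 2.3 kJ/mol.
F at 120° (eclipsed): H(0°)/H(0°) eclipsed 4.3; Br(120°)/F(120°) eclipsed 7.2; H(240°)/H(240°) eclipsed 4.3 → 15.8 kJ/mol.
F at 180° (staggered): Br(120°)/F(180°) gauche 2.3 → 2.3 kJ/mol.
F at 240° (eclipsed): H(0°)/H(0°) eclipsed 4.3; Br(120°)/H(120°) eclipsed 5.8; H(240°)/F(240°) eclipsed 4.3 → 14.4 kJ/mol.
F at 300° (staggered): no non-H gauche contacts → 0.0 kJ/mol.
The maximum (15.8 kJ/mol) occurs with F at 120°.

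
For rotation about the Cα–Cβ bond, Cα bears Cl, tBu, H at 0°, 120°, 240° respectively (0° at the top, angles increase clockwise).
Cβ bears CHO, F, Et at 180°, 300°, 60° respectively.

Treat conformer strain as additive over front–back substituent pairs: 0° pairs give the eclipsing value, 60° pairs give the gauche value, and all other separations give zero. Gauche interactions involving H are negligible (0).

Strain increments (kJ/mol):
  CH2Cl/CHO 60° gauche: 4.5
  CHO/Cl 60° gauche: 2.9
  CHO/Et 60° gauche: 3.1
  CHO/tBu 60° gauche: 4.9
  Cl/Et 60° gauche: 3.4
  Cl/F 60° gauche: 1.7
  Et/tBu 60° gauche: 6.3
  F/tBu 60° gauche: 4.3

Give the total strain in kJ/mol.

16.3 kJ/mol

This conformer (staggered): Cl–F gauche, Cl–Et gauche, tBu–CHO gauche, tBu–Et gauche; 1.7 + 3.4 + 4.9 + 6.3 = 16.3 kJ/mol.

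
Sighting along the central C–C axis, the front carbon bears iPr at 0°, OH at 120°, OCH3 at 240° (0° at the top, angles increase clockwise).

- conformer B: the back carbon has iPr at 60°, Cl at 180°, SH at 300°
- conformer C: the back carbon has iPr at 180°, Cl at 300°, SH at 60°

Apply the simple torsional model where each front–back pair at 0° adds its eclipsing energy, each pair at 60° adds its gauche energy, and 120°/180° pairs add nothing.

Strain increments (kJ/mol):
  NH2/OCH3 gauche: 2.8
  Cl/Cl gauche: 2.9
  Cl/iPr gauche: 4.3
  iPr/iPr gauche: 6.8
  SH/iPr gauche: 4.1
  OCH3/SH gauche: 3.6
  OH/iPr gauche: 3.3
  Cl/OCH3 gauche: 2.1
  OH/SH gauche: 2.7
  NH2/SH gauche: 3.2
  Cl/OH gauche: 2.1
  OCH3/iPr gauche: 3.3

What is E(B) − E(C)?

+2.2 kJ/mol

B (staggered): iPr(0°)/iPr(60°) gauche 6.8; iPr(0°)/SH(300°) gauche 4.1; OH(120°)/iPr(60°) gauche 3.3; OH(120°)/Cl(180°) gauche 2.1; OCH3(240°)/Cl(180°) gauche 2.1; OCH3(240°)/SH(300°) gauche 3.6 → 22.0 kJ/mol.
C (staggered): iPr(0°)/Cl(300°) gauche 4.3; iPr(0°)/SH(60°) gauche 4.1; OH(120°)/iPr(180°) gauche 3.3; OH(120°)/SH(60°) gauche 2.7; OCH3(240°)/iPr(180°) gauche 3.3; OCH3(240°)/Cl(300°) gauche 2.1 → 19.8 kJ/mol.
E(B) − E(C) = 22.0 − 19.8 = +2.2 kJ/mol.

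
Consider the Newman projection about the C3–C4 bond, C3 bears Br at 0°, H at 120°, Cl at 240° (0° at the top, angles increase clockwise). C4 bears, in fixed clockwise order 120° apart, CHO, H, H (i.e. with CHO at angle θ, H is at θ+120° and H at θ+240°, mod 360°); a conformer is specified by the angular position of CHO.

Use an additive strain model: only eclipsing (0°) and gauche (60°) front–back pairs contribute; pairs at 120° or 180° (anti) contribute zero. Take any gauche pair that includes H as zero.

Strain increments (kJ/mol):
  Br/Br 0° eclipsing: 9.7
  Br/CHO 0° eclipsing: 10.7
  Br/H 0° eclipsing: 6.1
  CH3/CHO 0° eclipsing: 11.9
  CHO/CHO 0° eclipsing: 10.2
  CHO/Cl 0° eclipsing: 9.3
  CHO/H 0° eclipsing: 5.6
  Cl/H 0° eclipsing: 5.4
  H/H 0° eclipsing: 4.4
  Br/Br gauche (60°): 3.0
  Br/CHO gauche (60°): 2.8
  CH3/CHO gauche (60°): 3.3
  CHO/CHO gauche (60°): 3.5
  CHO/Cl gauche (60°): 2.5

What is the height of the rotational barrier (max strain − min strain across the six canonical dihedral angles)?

CHO at 0° (eclipsed): Br–CHO eclipsed, H–H eclipsed, Cl–H eclipsed; 10.7 + 4.4 + 5.4 = 20.5 kJ/mol.
CHO at 60° (staggered): Br–CHO gauche; 2.8 = 2.8 kJ/mol.
CHO at 120° (eclipsed): Br–H eclipsed, H–CHO eclipsed, Cl–H eclipsed; 6.1 + 5.6 + 5.4 = 17.1 kJ/mol.
CHO at 180° (staggered): Cl–CHO gauche; 2.5 = 2.5 kJ/mol.
CHO at 240° (eclipsed): Br–H eclipsed, H–H eclipsed, Cl–CHO eclipsed; 6.1 + 4.4 + 9.3 = 19.8 kJ/mol.
CHO at 300° (staggered): Br–CHO gauche, Cl–CHO gauche; 2.8 + 2.5 = 5.3 kJ/mol.
Max at 0° (20.5 kJ/mol), min at 180° (2.5 kJ/mol); barrier = 18.0 kJ/mol.

18.0 kJ/mol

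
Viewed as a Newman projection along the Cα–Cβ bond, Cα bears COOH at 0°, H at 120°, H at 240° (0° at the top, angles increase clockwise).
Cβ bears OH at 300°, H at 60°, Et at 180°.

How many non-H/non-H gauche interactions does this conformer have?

Non-H gauche pairs: COOH(0°)/OH(300°) — 1 interaction.

1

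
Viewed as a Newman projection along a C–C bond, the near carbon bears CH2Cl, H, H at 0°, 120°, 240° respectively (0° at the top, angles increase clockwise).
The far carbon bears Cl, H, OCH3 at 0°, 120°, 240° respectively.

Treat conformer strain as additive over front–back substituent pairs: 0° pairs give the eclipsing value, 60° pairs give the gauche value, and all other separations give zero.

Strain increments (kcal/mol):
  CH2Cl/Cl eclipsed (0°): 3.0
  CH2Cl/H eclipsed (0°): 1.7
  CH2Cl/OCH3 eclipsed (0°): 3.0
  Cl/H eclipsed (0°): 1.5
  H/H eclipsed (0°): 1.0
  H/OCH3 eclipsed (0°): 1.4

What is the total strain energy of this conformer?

5.4 kcal/mol

This conformer (eclipsed): CH2Cl(0°)/Cl(0°) eclipsed 3.0; H(120°)/H(120°) eclipsed 1.0; H(240°)/OCH3(240°) eclipsed 1.4 → 5.4 kcal/mol.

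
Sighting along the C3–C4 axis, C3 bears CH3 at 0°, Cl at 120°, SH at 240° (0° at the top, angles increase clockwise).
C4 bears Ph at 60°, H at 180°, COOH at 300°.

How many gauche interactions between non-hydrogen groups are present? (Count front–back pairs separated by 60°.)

4

Non-H gauche pairs: CH3(0°)/Ph(60°); CH3(0°)/COOH(300°); Cl(120°)/Ph(60°); SH(240°)/COOH(300°) — 4 interactions.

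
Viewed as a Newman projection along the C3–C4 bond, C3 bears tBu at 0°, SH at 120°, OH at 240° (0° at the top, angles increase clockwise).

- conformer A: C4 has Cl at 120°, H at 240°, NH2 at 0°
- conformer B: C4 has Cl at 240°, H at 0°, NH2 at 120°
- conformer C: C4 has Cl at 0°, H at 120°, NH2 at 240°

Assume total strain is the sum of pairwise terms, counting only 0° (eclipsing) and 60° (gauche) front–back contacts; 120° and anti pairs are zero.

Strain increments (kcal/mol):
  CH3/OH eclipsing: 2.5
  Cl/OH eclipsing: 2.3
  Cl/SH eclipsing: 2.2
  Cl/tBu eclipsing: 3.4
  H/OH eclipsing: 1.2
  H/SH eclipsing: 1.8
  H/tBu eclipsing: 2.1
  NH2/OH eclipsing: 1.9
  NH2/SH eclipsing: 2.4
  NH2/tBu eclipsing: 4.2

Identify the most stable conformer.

B

A (eclipsed): tBu–NH2 eclipsed, SH–Cl eclipsed, OH–H eclipsed; 4.2 + 2.2 + 1.2 = 7.6 kcal/mol.
B (eclipsed): tBu–H eclipsed, SH–NH2 eclipsed, OH–Cl eclipsed; 2.1 + 2.4 + 2.3 = 6.8 kcal/mol.
C (eclipsed): tBu–Cl eclipsed, SH–H eclipsed, OH–NH2 eclipsed; 3.4 + 1.8 + 1.9 = 7.1 kcal/mol.
B has the lowest total (6.8 kcal/mol).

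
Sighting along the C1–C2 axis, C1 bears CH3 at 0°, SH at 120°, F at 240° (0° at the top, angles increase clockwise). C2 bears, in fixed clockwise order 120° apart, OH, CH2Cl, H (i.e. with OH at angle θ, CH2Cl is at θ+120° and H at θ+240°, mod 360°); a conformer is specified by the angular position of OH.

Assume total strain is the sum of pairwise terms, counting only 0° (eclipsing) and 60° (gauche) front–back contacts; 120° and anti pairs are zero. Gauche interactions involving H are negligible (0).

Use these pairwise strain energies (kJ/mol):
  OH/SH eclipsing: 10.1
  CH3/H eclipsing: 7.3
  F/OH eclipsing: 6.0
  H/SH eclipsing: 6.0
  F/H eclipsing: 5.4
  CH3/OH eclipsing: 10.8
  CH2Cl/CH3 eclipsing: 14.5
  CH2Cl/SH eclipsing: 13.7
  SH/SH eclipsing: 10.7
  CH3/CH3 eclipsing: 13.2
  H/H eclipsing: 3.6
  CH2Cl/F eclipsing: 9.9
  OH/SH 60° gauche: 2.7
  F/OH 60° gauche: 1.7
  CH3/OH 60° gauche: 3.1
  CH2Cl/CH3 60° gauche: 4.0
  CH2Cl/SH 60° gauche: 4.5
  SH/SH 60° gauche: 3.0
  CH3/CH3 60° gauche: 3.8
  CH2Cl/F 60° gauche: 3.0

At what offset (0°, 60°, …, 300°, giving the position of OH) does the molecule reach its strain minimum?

180°

OH at 0° (eclipsed): CH3(0°)/OH(0°) eclipsed 10.8; SH(120°)/CH2Cl(120°) eclipsed 13.7; F(240°)/H(240°) eclipsed 5.4 → 29.9 kJ/mol.
OH at 60° (staggered): CH3(0°)/OH(60°) gauche 3.1; SH(120°)/OH(60°) gauche 2.7; SH(120°)/CH2Cl(180°) gauche 4.5; F(240°)/CH2Cl(180°) gauche 3.0 → 13.3 kJ/mol.
OH at 120° (eclipsed): CH3(0°)/H(0°) eclipsed 7.3; SH(120°)/OH(120°) eclipsed 10.1; F(240°)/CH2Cl(240°) eclipsed 9.9 → 27.3 kJ/mol.
OH at 180° (staggered): CH3(0°)/CH2Cl(300°) gauche 4.0; SH(120°)/OH(180°) gauche 2.7; F(240°)/OH(180°) gauche 1.7; F(240°)/CH2Cl(300°) gauche 3.0 → 11.4 kJ/mol.
OH at 240° (eclipsed): CH3(0°)/CH2Cl(0°) eclipsed 14.5; SH(120°)/H(120°) eclipsed 6.0; F(240°)/OH(240°) eclipsed 6.0 → 26.5 kJ/mol.
OH at 300° (staggered): CH3(0°)/OH(300°) gauche 3.1; CH3(0°)/CH2Cl(60°) gauche 4.0; SH(120°)/CH2Cl(60°) gauche 4.5; F(240°)/OH(300°) gauche 1.7 → 13.3 kJ/mol.
The minimum (11.4 kJ/mol) occurs with OH at 180°.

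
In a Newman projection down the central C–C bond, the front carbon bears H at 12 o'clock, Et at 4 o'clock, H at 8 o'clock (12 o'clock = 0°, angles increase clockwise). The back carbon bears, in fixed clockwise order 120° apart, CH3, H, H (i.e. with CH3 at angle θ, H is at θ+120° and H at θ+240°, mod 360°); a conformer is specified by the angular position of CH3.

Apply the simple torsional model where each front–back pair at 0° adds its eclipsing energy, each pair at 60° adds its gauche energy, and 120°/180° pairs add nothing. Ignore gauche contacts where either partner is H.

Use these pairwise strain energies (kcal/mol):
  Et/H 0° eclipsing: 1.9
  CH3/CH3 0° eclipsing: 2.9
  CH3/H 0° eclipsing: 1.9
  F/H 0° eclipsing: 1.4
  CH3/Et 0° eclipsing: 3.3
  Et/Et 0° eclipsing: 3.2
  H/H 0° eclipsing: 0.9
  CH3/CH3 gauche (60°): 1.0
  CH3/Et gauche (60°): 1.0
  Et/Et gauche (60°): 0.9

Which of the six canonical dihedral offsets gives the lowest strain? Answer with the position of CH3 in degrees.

300°

CH3 at 0° (eclipsed): H(0°)/CH3(0°) eclipsed 1.9; Et(120°)/H(120°) eclipsed 1.9; H(240°)/H(240°) eclipsed 0.9 → 4.7 kcal/mol.
CH3 at 60° (staggered): Et(120°)/CH3(60°) gauche 1.0 → 1.0 kcal/mol.
CH3 at 120° (eclipsed): H(0°)/H(0°) eclipsed 0.9; Et(120°)/CH3(120°) eclipsed 3.3; H(240°)/H(240°) eclipsed 0.9 → 5.1 kcal/mol.
CH3 at 180° (staggered): Et(120°)/CH3(180°) gauche 1.0 → 1.0 kcal/mol.
CH3 at 240° (eclipsed): H(0°)/H(0°) eclipsed 0.9; Et(120°)/H(120°) eclipsed 1.9; H(240°)/CH3(240°) eclipsed 1.9 → 4.7 kcal/mol.
CH3 at 300° (staggered): no non-H gauche contacts → 0.0 kcal/mol.
The minimum (0.0 kcal/mol) occurs with CH3 at 300°.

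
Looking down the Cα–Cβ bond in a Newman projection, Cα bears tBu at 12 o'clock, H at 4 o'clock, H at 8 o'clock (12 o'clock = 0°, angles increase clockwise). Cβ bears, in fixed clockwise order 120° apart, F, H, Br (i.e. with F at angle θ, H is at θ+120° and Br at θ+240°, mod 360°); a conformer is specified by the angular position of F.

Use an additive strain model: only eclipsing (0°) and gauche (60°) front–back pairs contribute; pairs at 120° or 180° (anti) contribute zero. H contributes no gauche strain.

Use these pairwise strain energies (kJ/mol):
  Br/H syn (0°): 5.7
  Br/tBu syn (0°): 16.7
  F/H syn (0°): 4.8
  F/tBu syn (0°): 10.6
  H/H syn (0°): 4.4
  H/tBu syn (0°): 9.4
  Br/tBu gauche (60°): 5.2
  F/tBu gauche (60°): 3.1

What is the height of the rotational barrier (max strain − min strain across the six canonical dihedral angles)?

F at 0° (eclipsed): tBu(0°)/F(0°) eclipsed 10.6; H(120°)/H(120°) eclipsed 4.4; H(240°)/Br(240°) eclipsed 5.7 → 20.7 kJ/mol.
F at 60° (staggered): tBu(0°)/F(60°) gauche 3.1; tBu(0°)/Br(300°) gauche 5.2 → 8.3 kJ/mol.
F at 120° (eclipsed): tBu(0°)/Br(0°) eclipsed 16.7; H(120°)/F(120°) eclipsed 4.8; H(240°)/H(240°) eclipsed 4.4 → 25.9 kJ/mol.
F at 180° (staggered): tBu(0°)/Br(60°) gauche 5.2 → 5.2 kJ/mol.
F at 240° (eclipsed): tBu(0°)/H(0°) eclipsed 9.4; H(120°)/Br(120°) eclipsed 5.7; H(240°)/F(240°) eclipsed 4.8 → 19.9 kJ/mol.
F at 300° (staggered): tBu(0°)/F(300°) gauche 3.1 → 3.1 kJ/mol.
Max at 120° (25.9 kJ/mol), min at 300° (3.1 kJ/mol); barrier = 22.8 kJ/mol.

22.8 kJ/mol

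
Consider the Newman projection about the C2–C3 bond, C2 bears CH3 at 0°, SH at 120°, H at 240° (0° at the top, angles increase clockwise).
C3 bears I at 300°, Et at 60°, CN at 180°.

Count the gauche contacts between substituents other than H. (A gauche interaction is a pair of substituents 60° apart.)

4

Non-H gauche pairs: CH3(0°)/I(300°); CH3(0°)/Et(60°); SH(120°)/Et(60°); SH(120°)/CN(180°) — 4 interactions.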